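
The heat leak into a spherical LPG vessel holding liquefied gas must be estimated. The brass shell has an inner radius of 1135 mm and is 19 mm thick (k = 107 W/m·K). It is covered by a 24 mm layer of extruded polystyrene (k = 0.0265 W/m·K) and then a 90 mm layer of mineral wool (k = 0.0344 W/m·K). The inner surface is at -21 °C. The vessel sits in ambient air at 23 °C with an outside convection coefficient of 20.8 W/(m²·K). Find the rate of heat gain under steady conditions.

Radial (spherical) resistances in series:
R_brass shell = (1/1.135 − 1/1.154)/(4π×107) = 1.079×10^-5 K/W
R_extruded polystyrene = (1/1.154 − 1/1.178)/(4π×0.0265) = 0.05302 K/W
R_mineral wool = (1/1.178 − 1/1.268)/(4π×0.0344) = 0.1394 K/W
R_outer film = 1/(h·4πr_o²) = 1/(20.8×4π×1.268²) = 0.00238 K/W
R_total = 0.1948 K/W
Q = ΔT/R_total = 44/0.1948

Q ≈ 226 W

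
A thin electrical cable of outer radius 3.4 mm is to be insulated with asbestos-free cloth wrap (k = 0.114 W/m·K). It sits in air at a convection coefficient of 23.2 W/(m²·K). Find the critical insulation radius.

For a cylinder r_cr = k/h = 0.114/23.2
r_cr = 4.91 mm; since the bare radius (3.4 mm) is below r_cr, adding a thin layer of insulation will *increase* heat loss.

r_cr ≈ 4.91 mm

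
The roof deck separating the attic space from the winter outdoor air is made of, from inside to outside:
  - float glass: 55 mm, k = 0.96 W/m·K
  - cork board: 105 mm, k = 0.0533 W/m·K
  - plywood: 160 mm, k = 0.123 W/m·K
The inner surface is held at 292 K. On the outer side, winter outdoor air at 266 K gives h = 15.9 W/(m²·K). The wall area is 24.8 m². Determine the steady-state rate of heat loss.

Using the resistance-network approach (series):
R_float glass = L/(kA) = 0.055/(0.96×24.8) = 0.00231 K/W
R_cork board = L/(kA) = 0.105/(0.0533×24.8) = 0.07943 K/W
R_plywood = L/(kA) = 0.16/(0.123×24.8) = 0.05245 K/W
R_outer film = 1/(h_o·A) = 1/(15.9×24.8) = 0.002536 K/W
R_total = 0.1367 K/W
Q = ΔT / R_total = 26 / 0.1367

Q ≈ 190 W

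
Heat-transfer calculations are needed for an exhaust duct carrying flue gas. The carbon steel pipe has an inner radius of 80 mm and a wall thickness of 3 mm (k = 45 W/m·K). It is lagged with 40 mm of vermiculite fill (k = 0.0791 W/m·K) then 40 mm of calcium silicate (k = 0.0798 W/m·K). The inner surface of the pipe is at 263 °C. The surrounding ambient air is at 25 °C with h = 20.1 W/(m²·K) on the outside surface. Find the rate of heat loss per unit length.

q′ ≈ 170 W/m

Per-layer cylindrical resistances, series-summed:
R_carbon steel pipe wall = ln(83/80)/(2π×45×1) = 1.302×10^-4 K/W
R_vermiculite fill = ln(123/83)/(2π×0.0791×1) = 0.7914 K/W
R_calcium silicate = ln(163/123)/(2π×0.0798×1) = 0.5616 K/W
R_outer film = 1/(h_o·2πr_oL) = 1/(20.1×2π×0.163×1) = 0.04858 K/W
R_total = 1.402 K/W
Q = ΔT/R_total = 238/1.402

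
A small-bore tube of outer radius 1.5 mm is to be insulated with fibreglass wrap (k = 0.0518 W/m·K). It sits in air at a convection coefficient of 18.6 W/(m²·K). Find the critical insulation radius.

r_cr ≈ 2.78 mm

For a cylinder r_cr = k/h = 0.0518/18.6
r_cr = 2.78 mm; since the bare radius (1.5 mm) is below r_cr, adding a thin layer of insulation will *increase* heat loss.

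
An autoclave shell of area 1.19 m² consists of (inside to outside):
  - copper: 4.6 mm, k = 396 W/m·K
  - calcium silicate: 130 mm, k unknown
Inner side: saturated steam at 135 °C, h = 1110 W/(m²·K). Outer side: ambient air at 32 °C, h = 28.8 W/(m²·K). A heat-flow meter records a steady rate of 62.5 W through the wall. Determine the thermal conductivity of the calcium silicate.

k ≈ 0.0675 W/(m·K)

Model the wall as resistances in series:
R_inner film = 1/(h_i·A) = 1/(1110×1.19) = 7.571×10^-4 K/W
R_copper = L/(kA) = 0.0046/(396×1.19) = 9.761×10^-6 K/W
R_outer film = 1/(h_o·A) = 1/(28.8×1.19) = 0.02918 K/W
Sum of known resistances R_other = 0.02995 K/W
Total R = ΔT/Q = 103/62.5 = 1.648 K/W
R_calcium silicate = R_total − R_other = 1.618 K/W
k = L/(R·A) = 0.13/(1.618×1.19)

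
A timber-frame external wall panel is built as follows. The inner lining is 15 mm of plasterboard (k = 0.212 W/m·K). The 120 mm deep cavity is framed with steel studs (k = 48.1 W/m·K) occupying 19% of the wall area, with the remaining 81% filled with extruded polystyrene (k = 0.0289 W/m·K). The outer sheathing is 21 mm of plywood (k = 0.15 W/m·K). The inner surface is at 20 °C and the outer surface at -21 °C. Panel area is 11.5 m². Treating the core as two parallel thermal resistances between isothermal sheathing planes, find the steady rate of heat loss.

Sheathing layers in series; stud and cavity paths in parallel between them.
R_inner = 0.015/(0.212×11.5) = 0.006153 K/W
R_stud  = 0.12/(48.1×0.19×11.5) = 0.001142 K/W
R_cav   = 0.12/(0.0289×0.81×11.5) = 0.4458 K/W
1/R_core = 1/R_stud + 1/R_cav → R_core = 0.001139 K/W
R_outer = 0.021/(0.15×11.5) = 0.01217 K/W
R_total = 0.01947 K/W
Q = ΔT/R_total = 41/0.01947

Q ≈ 2110 W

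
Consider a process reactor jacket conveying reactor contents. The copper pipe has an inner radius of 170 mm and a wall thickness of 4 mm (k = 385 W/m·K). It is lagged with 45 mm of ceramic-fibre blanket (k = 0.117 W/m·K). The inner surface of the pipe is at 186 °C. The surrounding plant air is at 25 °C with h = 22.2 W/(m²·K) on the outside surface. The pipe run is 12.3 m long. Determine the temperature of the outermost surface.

Treating each annulus and film as a series resistance:
R_copper pipe wall = ln(174/170)/(2π×385×12.3) = 7.816×10^-7 K/W
R_ceramic-fibre blanket = ln(219/174)/(2π×0.117×12.3) = 0.02544 K/W
R_outer film = 1/(h_o·2πr_oL) = 1/(22.2×2π×0.219×12.3) = 0.002661 K/W
R_total = 0.0281 K/W
Q = ΔT/R_total = 161/0.0281
Q = 5730 W
T_interface = T_inner − Q·ΣR(inner→interface) = 186 − 5730×0.02544

T ≈ 40.2 °C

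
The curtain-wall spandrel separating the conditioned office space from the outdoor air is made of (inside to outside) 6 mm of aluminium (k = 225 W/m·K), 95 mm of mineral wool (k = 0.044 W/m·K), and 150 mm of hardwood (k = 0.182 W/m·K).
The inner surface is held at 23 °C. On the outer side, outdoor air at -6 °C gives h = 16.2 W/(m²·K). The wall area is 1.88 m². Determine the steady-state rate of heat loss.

Q ≈ 17.9 W

Model the wall as resistances in series:
R_aluminium = L/(kA) = 0.006/(225×1.88) = 1.418×10^-5 K/W
R_mineral wool = L/(kA) = 0.095/(0.044×1.88) = 1.148 K/W
R_hardwood = L/(kA) = 0.15/(0.182×1.88) = 0.4384 K/W
R_outer film = 1/(h_o·A) = 1/(16.2×1.88) = 0.03283 K/W
R_total = 1.62 K/W
Q = ΔT / R_total = 29 / 1.62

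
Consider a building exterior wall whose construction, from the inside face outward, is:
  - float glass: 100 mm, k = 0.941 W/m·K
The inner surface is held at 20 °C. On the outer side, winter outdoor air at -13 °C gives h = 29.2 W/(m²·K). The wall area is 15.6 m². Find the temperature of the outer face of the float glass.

Treating each layer as a thermal resistance in series:
R_float glass = L/(kA) = 0.1/(0.941×15.6) = 0.006812 K/W
R_outer film = 1/(h_o·A) = 1/(29.2×15.6) = 0.002195 K/W
R_total = 0.009007 K/W;  Q = ΔT/R_total = 33/0.009007 = 3664 W
T_interface = T_inner − Q·ΣR(inner→interface) = 20 − 3660×0.006812

T ≈ -4.96 °C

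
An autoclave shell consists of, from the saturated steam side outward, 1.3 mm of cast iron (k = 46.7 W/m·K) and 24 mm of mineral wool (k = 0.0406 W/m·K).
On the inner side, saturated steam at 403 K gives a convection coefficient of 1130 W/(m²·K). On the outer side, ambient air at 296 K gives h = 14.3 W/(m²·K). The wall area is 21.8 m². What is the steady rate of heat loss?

Treating each layer as a thermal resistance in series:
R_inner film = 1/(h_i·A) = 1/(1130×21.8) = 4.059×10^-5 K/W
R_cast iron = L/(kA) = 0.0013/(46.7×21.8) = 1.277×10^-6 K/W
R_mineral wool = L/(kA) = 0.024/(0.0406×21.8) = 0.02712 K/W
R_outer film = 1/(h_o·A) = 1/(14.3×21.8) = 0.003208 K/W
R_total = 0.03037 K/W
Q = ΔT / R_total = 107 / 0.03037

Q ≈ 3520 W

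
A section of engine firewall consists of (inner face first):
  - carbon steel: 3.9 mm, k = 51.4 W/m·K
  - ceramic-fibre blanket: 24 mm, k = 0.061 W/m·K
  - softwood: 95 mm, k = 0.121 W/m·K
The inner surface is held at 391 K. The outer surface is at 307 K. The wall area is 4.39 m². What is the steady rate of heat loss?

Q ≈ 313 W

Series thermal resistances:
R_carbon steel = L/(kA) = 0.0039/(51.4×4.39) = 1.728×10^-5 K/W
R_ceramic-fibre blanket = L/(kA) = 0.024/(0.061×4.39) = 0.08962 K/W
R_softwood = L/(kA) = 0.095/(0.121×4.39) = 0.1788 K/W
R_total = 0.2685 K/W
Q = ΔT / R_total = 84 / 0.2685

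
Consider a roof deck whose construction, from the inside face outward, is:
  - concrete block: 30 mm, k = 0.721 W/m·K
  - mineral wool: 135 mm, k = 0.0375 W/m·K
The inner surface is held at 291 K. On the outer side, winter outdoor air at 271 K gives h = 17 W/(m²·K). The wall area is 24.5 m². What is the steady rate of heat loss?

Using the resistance-network approach (series):
R_concrete block = L/(kA) = 0.03/(0.721×24.5) = 0.001698 K/W
R_mineral wool = L/(kA) = 0.135/(0.0375×24.5) = 0.1469 K/W
R_outer film = 1/(h_o·A) = 1/(17×24.5) = 0.002401 K/W
R_total = 0.151 K/W
Q = ΔT / R_total = 20 / 0.151

Q ≈ 132 W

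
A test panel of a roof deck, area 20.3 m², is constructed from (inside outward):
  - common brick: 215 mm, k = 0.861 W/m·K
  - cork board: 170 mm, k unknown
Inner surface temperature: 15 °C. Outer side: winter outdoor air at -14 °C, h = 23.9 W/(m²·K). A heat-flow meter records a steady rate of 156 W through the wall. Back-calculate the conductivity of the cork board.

Treating each layer as a thermal resistance in series:
R_common brick = L/(kA) = 0.215/(0.861×20.3) = 0.0123 K/W
R_outer film = 1/(h_o·A) = 1/(23.9×20.3) = 0.002061 K/W
Sum of known resistances R_other = 0.01436 K/W
Total R = ΔT/Q = 29/156 = 0.1859 K/W
R_cork board = R_total − R_other = 0.1715 K/W
k = L/(R·A) = 0.17/(0.1715×20.3)

k ≈ 0.0488 W/(m·K)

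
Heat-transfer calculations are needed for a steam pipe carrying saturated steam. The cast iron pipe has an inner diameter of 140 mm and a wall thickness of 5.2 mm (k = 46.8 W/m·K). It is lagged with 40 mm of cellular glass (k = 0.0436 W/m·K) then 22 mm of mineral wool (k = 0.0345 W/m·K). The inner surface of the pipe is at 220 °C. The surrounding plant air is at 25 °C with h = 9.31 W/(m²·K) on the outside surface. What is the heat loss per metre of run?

q′ ≈ 78.4 W/m

Cylindrical conduction, so R = ln(r₂/r₁)/(2πkL) per layer, in series:
R_cast iron pipe wall = ln(75.2/70)/(2π×46.8×1) = 2.437×10^-4 K/W
R_cellular glass = ln(115.2/75.2)/(2π×0.0436×1) = 1.557 K/W
R_mineral wool = ln(137.2/115.2)/(2π×0.0345×1) = 0.8062 K/W
R_outer film = 1/(h_o·2πr_oL) = 1/(9.31×2π×0.1372×1) = 0.1246 K/W
R_total = 2.488 K/W
Q = ΔT/R_total = 195/2.488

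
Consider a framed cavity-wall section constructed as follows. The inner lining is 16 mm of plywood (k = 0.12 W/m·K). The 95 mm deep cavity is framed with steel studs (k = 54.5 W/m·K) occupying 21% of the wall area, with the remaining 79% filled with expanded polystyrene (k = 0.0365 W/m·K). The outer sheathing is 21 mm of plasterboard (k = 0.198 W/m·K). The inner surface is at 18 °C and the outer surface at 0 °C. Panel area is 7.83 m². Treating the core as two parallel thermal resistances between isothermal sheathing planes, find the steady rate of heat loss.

Q ≈ 569 W

Sheathing layers in series; stud and cavity paths in parallel between them.
R_inner = 0.016/(0.12×7.83) = 0.01703 K/W
R_stud  = 0.095/(54.5×0.21×7.83) = 0.00106 K/W
R_cav   = 0.095/(0.0365×0.79×7.83) = 0.4208 K/W
1/R_core = 1/R_stud + 1/R_cav → R_core = 0.001057 K/W
R_outer = 0.021/(0.198×7.83) = 0.01355 K/W
R_total = 0.03163 K/W
Q = ΔT/R_total = 18/0.03163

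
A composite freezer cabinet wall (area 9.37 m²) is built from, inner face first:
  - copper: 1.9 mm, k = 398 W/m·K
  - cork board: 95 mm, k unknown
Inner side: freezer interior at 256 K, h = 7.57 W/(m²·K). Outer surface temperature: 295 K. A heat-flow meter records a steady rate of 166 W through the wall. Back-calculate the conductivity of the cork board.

Treating each layer as a thermal resistance in series:
R_inner film = 1/(h_i·A) = 1/(7.57×9.37) = 0.0141 K/W
R_copper = L/(kA) = 0.0019/(398×9.37) = 5.095×10^-7 K/W
Sum of known resistances R_other = 0.0141 K/W
Total R = ΔT/Q = 39/166 = 0.2349 K/W
R_cork board = R_total − R_other = 0.2208 K/W
k = L/(R·A) = 0.095/(0.2208×9.37)

k ≈ 0.0459 W/(m·K)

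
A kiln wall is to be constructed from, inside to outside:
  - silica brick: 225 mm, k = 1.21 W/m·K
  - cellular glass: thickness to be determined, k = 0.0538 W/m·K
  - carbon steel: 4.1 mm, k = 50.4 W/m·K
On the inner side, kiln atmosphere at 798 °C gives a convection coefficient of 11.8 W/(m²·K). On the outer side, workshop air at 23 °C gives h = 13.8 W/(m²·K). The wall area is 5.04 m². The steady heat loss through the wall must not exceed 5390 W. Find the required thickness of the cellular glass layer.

L ≈ 20.5 mm

Model the wall as resistances in series:
R_inner film = 1/(h_i·A) = 1/(11.8×5.04) = 0.01681 K/W
R_silica brick = L/(kA) = 0.225/(1.21×5.04) = 0.03689 K/W
R_carbon steel = L/(kA) = 0.0041/(50.4×5.04) = 1.614×10^-5 K/W
R_outer film = 1/(h_o·A) = 1/(13.8×5.04) = 0.01438 K/W
Sum of the known resistances R_other = 0.0681 K/W
Required total resistance R_tot = ΔT/Q_allow = 775/5390 = 0.1438 K/W
R_cellular glass = R_tot − R_other = 0.07568 K/W
L = R·k·A = 0.07568×0.0538×5.04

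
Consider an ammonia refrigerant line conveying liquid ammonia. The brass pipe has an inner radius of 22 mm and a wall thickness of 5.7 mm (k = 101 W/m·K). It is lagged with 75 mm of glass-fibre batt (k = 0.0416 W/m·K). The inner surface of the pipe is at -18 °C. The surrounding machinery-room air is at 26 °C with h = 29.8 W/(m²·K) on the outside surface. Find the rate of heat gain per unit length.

For a radial system each layer contributes R = ln(r_out/r_in)/(2πkL); films add R = 1/(hA).
R_brass pipe wall = ln(27.7/22)/(2π×101×1) = 3.63×10^-4 K/W
R_glass-fibre batt = ln(102.7/27.7)/(2π×0.0416×1) = 5.013 K/W
R_outer film = 1/(h_o·2πr_oL) = 1/(29.8×2π×0.1027×1) = 0.052 K/W
R_total = 5.066 K/W
Q = ΔT/R_total = 44/5.066

q′ ≈ 8.69 W/m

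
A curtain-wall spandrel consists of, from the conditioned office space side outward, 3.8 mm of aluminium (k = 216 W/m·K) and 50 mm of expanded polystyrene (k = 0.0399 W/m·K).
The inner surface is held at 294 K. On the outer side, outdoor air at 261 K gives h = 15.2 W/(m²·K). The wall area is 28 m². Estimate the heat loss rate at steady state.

Q ≈ 701 W

Model the wall as resistances in series:
R_aluminium = L/(kA) = 0.0038/(216×28) = 6.283×10^-7 K/W
R_expanded polystyrene = L/(kA) = 0.05/(0.0399×28) = 0.04475 K/W
R_outer film = 1/(h_o·A) = 1/(15.2×28) = 0.00235 K/W
R_total = 0.0471 K/W
Q = ΔT / R_total = 33 / 0.0471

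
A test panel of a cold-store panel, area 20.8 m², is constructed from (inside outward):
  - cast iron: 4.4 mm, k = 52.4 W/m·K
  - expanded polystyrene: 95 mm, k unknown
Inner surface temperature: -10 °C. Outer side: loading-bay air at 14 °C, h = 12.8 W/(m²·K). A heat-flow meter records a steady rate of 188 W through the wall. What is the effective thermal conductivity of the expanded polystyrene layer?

k ≈ 0.0369 W/(m·K)

Model the wall as resistances in series:
R_cast iron = L/(kA) = 0.0044/(52.4×20.8) = 4.037×10^-6 K/W
R_outer film = 1/(h_o·A) = 1/(12.8×20.8) = 0.003756 K/W
Sum of known resistances R_other = 0.00376 K/W
Total R = ΔT/Q = 24/188 = 0.1277 K/W
R_expanded polystyrene = R_total − R_other = 0.1239 K/W
k = L/(R·A) = 0.095/(0.1239×20.8)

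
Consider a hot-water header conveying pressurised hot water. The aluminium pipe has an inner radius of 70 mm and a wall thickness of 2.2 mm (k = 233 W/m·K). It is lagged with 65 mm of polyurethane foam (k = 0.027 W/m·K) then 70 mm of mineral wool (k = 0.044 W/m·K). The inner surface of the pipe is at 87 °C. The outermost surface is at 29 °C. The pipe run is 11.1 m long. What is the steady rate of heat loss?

Q ≈ 122 W

Cylindrical conduction, so R = ln(r₂/r₁)/(2πkL) per layer, in series:
R_aluminium pipe wall = ln(72.2/70)/(2π×233×11.1) = 1.904×10^-6 K/W
R_polyurethane foam = ln(137.2/72.2)/(2π×0.027×11.1) = 0.3409 K/W
R_mineral wool = ln(207.2/137.2)/(2π×0.044×11.1) = 0.1343 K/W
R_total = 0.4753 K/W
Q = ΔT/R_total = 58/0.4753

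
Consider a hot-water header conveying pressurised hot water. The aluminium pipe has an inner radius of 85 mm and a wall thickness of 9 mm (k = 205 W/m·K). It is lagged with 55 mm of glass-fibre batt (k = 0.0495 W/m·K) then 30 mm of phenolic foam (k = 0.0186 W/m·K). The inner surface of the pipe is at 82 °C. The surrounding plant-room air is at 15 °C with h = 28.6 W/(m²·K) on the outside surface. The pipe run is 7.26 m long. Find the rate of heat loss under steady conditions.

Q ≈ 158 W

Per-layer cylindrical resistances, series-summed:
R_aluminium pipe wall = ln(94/85)/(2π×205×7.26) = 1.076×10^-5 K/W
R_glass-fibre batt = ln(149/94)/(2π×0.0495×7.26) = 0.204 K/W
R_phenolic foam = ln(179/149)/(2π×0.0186×7.26) = 0.2162 K/W
R_outer film = 1/(h_o·2πr_oL) = 1/(28.6×2π×0.179×7.26) = 0.004282 K/W
R_total = 0.4245 K/W
Q = ΔT/R_total = 67/0.4245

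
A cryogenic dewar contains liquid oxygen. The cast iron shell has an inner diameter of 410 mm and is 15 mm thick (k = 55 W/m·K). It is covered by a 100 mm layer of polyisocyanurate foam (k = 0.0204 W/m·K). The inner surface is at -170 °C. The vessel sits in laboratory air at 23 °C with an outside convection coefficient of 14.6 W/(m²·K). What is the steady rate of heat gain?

Radial (spherical) resistances in series:
R_cast iron shell = (1/0.205 − 1/0.22)/(4π×55) = 4.812×10^-4 K/W
R_polyisocyanurate foam = (1/0.22 − 1/0.32)/(4π×0.0204) = 5.541 K/W
R_outer film = 1/(h·4πr_o²) = 1/(14.6×4π×0.32²) = 0.05323 K/W
R_total = 5.595 K/W
Q = ΔT/R_total = 193/5.595

Q ≈ 34.5 W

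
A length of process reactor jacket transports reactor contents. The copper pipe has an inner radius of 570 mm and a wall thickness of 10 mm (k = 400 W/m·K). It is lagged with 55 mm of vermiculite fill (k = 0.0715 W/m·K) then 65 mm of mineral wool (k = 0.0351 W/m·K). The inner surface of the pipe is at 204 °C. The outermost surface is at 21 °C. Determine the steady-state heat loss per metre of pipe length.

For a radial system each layer contributes R = ln(r_out/r_in)/(2πkL); films add R = 1/(hA).
R_copper pipe wall = ln(580/570)/(2π×400×1) = 6.92×10^-6 K/W
R_vermiculite fill = ln(635/580)/(2π×0.0715×1) = 0.2017 K/W
R_mineral wool = ln(700/635)/(2π×0.0351×1) = 0.4419 K/W
R_total = 0.6436 K/W
Q = ΔT/R_total = 183/0.6436

q′ ≈ 284 W/m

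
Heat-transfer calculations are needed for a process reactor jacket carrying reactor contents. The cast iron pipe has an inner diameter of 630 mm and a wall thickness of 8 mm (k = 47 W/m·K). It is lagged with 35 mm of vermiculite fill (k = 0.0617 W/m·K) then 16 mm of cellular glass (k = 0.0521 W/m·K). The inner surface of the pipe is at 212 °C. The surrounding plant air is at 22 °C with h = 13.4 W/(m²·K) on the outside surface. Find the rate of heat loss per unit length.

q′ ≈ 441 W/m

For a radial system each layer contributes R = ln(r_out/r_in)/(2πkL); films add R = 1/(hA).
R_cast iron pipe wall = ln(323/315)/(2π×47×1) = 8.493×10^-5 K/W
R_vermiculite fill = ln(358/323)/(2π×0.0617×1) = 0.2654 K/W
R_cellular glass = ln(374/358)/(2π×0.0521×1) = 0.1336 K/W
R_outer film = 1/(h_o·2πr_oL) = 1/(13.4×2π×0.374×1) = 0.03176 K/W
R_total = 0.4308 K/W
Q = ΔT/R_total = 190/0.4308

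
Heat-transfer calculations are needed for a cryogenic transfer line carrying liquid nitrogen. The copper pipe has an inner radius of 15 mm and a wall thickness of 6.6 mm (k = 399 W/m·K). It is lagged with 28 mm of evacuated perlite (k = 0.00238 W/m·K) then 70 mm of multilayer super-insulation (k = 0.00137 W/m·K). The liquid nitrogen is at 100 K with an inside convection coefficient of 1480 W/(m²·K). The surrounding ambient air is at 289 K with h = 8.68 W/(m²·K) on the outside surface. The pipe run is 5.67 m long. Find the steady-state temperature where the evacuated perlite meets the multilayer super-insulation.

T ≈ 167 K

Treating each annulus and film as a series resistance:
R_inner film = 1/(h_i·2πr₁L) = 1/(1480×2π×0.015×5.67) = 0.001264 K/W
R_copper pipe wall = ln(21.6/15)/(2π×399×5.67) = 2.565×10^-5 K/W
R_evacuated perlite = ln(49.6/21.6)/(2π×0.00238×5.67) = 9.804 K/W
R_multilayer super-insulation = ln(119.6/49.6)/(2π×0.00137×5.67) = 18.03 K/W
R_outer film = 1/(h_o·2πr_oL) = 1/(8.68×2π×0.1196×5.67) = 0.02704 K/W
R_total = 27.87 K/W
Q = ΔT/R_total = 189/27.87
Q = 6.78 W
T_interface = T_inner + Q·ΣR(inner→interface) = 100 + 6.78×9.806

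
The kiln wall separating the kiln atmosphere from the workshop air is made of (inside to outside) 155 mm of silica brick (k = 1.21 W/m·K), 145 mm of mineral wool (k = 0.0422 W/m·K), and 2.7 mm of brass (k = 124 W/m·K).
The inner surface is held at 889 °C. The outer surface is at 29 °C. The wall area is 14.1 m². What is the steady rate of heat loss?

Q ≈ 3400 W

Using the resistance-network approach (series):
R_silica brick = L/(kA) = 0.155/(1.21×14.1) = 0.009085 K/W
R_mineral wool = L/(kA) = 0.145/(0.0422×14.1) = 0.2437 K/W
R_brass = L/(kA) = 0.0027/(124×14.1) = 1.544×10^-6 K/W
R_total = 0.2528 K/W
Q = ΔT / R_total = 860 / 0.2528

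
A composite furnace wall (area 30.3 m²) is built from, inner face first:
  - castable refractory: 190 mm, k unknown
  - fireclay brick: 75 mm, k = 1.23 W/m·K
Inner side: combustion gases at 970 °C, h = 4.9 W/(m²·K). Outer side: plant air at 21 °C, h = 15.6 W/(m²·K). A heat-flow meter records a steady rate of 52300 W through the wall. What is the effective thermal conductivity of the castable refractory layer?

k ≈ 0.861 W/(m·K)

Thermal resistances in series:
R_inner film = 1/(h_i·A) = 1/(4.9×30.3) = 0.006735 K/W
R_fireclay brick = L/(kA) = 0.075/(1.23×30.3) = 0.002012 K/W
R_outer film = 1/(h_o·A) = 1/(15.6×30.3) = 0.002116 K/W
Sum of known resistances R_other = 0.01086 K/W
Total R = ΔT/Q = 949/52300 = 0.01815 K/W
R_castable refractory = R_total − R_other = 0.007282 K/W
k = L/(R·A) = 0.19/(0.007282×30.3)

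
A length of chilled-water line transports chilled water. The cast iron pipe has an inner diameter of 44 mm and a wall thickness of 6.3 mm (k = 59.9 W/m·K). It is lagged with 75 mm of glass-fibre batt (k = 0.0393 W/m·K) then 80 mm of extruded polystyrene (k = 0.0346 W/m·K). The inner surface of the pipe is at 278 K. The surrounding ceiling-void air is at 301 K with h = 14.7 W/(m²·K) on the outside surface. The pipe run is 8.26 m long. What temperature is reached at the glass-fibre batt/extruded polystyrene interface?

Cylindrical conduction, so R = ln(r₂/r₁)/(2πkL) per layer, in series:
R_cast iron pipe wall = ln(28.3/22)/(2π×59.9×8.26) = 8.1×10^-5 K/W
R_glass-fibre batt = ln(103.3/28.3)/(2π×0.0393×8.26) = 0.6348 K/W
R_extruded polystyrene = ln(183.3/103.3)/(2π×0.0346×8.26) = 0.3194 K/W
R_outer film = 1/(h_o·2πr_oL) = 1/(14.7×2π×0.1833×8.26) = 0.007151 K/W
R_total = 0.9614 K/W
Q = ΔT/R_total = 23/0.9614
Q = 23.9 W
T_interface = T_inner + Q·ΣR(inner→interface) = 278 + 23.9×0.6349

T ≈ 293 K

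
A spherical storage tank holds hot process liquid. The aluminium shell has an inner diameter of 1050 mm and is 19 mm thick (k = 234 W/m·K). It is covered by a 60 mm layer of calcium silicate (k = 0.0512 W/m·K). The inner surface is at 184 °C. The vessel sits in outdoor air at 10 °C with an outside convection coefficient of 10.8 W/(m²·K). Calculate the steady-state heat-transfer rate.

For a spherical shell R = (1/r₁ − 1/r₂)/(4πk); film R = 1/(h·4πr²). In series:
R_aluminium shell = (1/0.525 − 1/0.544)/(4π×234) = 2.262×10^-5 K/W
R_calcium silicate = (1/0.544 − 1/0.604)/(4π×0.0512) = 0.2838 K/W
R_outer film = 1/(h·4πr_o²) = 1/(10.8×4π×0.604²) = 0.0202 K/W
R_total = 0.304 K/W
Q = ΔT/R_total = 174/0.304

Q ≈ 572 W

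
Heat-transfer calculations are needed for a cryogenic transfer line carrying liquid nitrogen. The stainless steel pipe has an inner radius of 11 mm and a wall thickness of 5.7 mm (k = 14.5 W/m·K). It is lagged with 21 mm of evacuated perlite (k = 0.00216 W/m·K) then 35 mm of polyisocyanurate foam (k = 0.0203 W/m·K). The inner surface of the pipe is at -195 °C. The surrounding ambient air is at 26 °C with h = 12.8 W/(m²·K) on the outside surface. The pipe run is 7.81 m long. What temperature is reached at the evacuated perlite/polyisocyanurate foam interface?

For a radial system each layer contributes R = ln(r_out/r_in)/(2πkL); films add R = 1/(hA).
R_stainless steel pipe wall = ln(16.7/11)/(2π×14.5×7.81) = 5.868×10^-4 K/W
R_evacuated perlite = ln(37.7/16.7)/(2π×0.00216×7.81) = 7.682 K/W
R_polyisocyanurate foam = ln(72.7/37.7)/(2π×0.0203×7.81) = 0.6592 K/W
R_outer film = 1/(h_o·2πr_oL) = 1/(12.8×2π×0.0727×7.81) = 0.0219 K/W
R_total = 8.364 K/W
Q = ΔT/R_total = 221/8.364
Q = 26.4 W
T_interface = T_inner + Q·ΣR(inner→interface) = -195 + 26.4×7.683

T ≈ 8 °C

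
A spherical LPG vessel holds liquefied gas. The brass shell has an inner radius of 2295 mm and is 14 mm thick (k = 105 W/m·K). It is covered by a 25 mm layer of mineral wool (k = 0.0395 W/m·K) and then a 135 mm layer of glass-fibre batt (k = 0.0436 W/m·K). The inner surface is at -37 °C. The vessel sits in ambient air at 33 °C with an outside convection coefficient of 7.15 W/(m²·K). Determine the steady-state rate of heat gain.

Spherical conduction: R = (1/r_in − 1/r_out)/(4πk) per layer; series-sum.
R_brass shell = (1/2.295 − 1/2.309)/(4π×105) = 2.002×10^-6 K/W
R_mineral wool = (1/2.309 − 1/2.334)/(4π×0.0395) = 0.009346 K/W
R_glass-fibre batt = (1/2.334 − 1/2.469)/(4π×0.0436) = 0.04276 K/W
R_outer film = 1/(h·4πr_o²) = 1/(7.15×4π×2.469²) = 0.001826 K/W
R_total = 0.05393 K/W
Q = ΔT/R_total = 70/0.05393

Q ≈ 1300 W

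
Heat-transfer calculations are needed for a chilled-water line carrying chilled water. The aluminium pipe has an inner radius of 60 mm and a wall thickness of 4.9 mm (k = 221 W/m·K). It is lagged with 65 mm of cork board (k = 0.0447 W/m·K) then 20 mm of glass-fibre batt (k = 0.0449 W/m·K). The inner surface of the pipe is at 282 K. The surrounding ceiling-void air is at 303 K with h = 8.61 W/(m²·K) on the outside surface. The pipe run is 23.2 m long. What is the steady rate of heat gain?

Cylindrical conduction, so R = ln(r₂/r₁)/(2πkL) per layer, in series:
R_aluminium pipe wall = ln(64.9/60)/(2π×221×23.2) = 2.437×10^-6 K/W
R_cork board = ln(129.9/64.9)/(2π×0.0447×23.2) = 0.1065 K/W
R_glass-fibre batt = ln(149.9/129.9)/(2π×0.0449×23.2) = 0.02188 K/W
R_outer film = 1/(h_o·2πr_oL) = 1/(8.61×2π×0.1499×23.2) = 0.005315 K/W
R_total = 0.1337 K/W
Q = ΔT/R_total = 21/0.1337

Q ≈ 157 W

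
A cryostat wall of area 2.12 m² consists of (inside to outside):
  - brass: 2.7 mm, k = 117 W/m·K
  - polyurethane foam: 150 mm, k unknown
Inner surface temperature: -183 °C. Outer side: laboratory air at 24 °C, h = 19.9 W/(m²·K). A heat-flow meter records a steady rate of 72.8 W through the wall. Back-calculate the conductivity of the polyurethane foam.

Thermal resistances in series:
R_brass = L/(kA) = 0.0027/(117×2.12) = 1.089×10^-5 K/W
R_outer film = 1/(h_o·A) = 1/(19.9×2.12) = 0.0237 K/W
Sum of known resistances R_other = 0.02371 K/W
Total R = ΔT/Q = 207/72.8 = 2.843 K/W
R_polyurethane foam = R_total − R_other = 2.82 K/W
k = L/(R·A) = 0.15/(2.82×2.12)

k ≈ 0.0251 W/(m·K)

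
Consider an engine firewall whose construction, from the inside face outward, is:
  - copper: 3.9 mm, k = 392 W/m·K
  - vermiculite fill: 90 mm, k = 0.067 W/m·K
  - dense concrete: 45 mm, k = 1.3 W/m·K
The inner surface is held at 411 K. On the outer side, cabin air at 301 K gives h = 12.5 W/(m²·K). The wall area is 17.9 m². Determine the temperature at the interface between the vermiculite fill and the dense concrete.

Treating each layer as a thermal resistance in series:
R_copper = L/(kA) = 0.0039/(392×17.9) = 5.558×10^-7 K/W
R_vermiculite fill = L/(kA) = 0.09/(0.067×17.9) = 0.07504 K/W
R_dense concrete = L/(kA) = 0.045/(1.3×17.9) = 0.001934 K/W
R_outer film = 1/(h_o·A) = 1/(12.5×17.9) = 0.004469 K/W
R_total = 0.08145 K/W;  Q = ΔT/R_total = 110/0.08145 = 1351 W
T_interface = T_inner − Q·ΣR(inner→interface) = 411 − 1350×0.07504

T ≈ 310 K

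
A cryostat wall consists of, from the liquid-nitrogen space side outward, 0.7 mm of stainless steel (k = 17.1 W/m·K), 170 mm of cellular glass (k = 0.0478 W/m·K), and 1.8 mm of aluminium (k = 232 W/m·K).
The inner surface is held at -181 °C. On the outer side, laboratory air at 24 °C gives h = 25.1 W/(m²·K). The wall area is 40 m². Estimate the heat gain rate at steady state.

Series thermal resistances:
R_stainless steel = L/(kA) = 0.0007/(17.1×40) = 1.023×10^-6 K/W
R_cellular glass = L/(kA) = 0.17/(0.0478×40) = 0.08891 K/W
R_aluminium = L/(kA) = 0.0018/(232×40) = 1.94×10^-7 K/W
R_outer film = 1/(h_o·A) = 1/(25.1×40) = 9.96×10^-4 K/W
R_total = 0.08991 K/W
Q = ΔT / R_total = 205 / 0.08991

Q ≈ 2280 W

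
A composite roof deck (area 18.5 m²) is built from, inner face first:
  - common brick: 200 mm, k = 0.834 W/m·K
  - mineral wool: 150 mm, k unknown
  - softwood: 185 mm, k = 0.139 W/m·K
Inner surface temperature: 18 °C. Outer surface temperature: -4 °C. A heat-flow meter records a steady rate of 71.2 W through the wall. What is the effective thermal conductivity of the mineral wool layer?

Treating each layer as a thermal resistance in series:
R_common brick = L/(kA) = 0.2/(0.834×18.5) = 0.01296 K/W
R_softwood = L/(kA) = 0.185/(0.139×18.5) = 0.07194 K/W
Sum of known resistances R_other = 0.08491 K/W
Total R = ΔT/Q = 22/71.2 = 0.309 K/W
R_mineral wool = R_total − R_other = 0.2241 K/W
k = L/(R·A) = 0.15/(0.2241×18.5)

k ≈ 0.0362 W/(m·K)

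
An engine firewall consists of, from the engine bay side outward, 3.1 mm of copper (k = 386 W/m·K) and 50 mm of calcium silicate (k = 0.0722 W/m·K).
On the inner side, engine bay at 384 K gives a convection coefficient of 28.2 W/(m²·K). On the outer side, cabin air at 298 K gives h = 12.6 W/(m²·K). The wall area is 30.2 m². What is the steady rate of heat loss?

Series thermal resistances:
R_inner film = 1/(h_i·A) = 1/(28.2×30.2) = 0.001174 K/W
R_copper = L/(kA) = 0.0031/(386×30.2) = 2.659×10^-7 K/W
R_calcium silicate = L/(kA) = 0.05/(0.0722×30.2) = 0.02293 K/W
R_outer film = 1/(h_o·A) = 1/(12.6×30.2) = 0.002628 K/W
R_total = 0.02673 K/W
Q = ΔT / R_total = 86 / 0.02673

Q ≈ 3220 W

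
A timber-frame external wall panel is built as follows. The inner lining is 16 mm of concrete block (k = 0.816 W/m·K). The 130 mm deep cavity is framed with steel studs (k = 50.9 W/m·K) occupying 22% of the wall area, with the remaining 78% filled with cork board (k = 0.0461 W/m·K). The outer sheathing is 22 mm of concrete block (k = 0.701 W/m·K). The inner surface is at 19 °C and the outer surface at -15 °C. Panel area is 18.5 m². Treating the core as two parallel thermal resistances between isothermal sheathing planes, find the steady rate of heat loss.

Q ≈ 10100 W

Sheathing layers in series; stud and cavity paths in parallel between them.
R_inner = 0.016/(0.816×18.5) = 0.00106 K/W
R_stud  = 0.13/(50.9×0.22×18.5) = 6.275×10^-4 K/W
R_cav   = 0.13/(0.0461×0.78×18.5) = 0.1954 K/W
1/R_core = 1/R_stud + 1/R_cav → R_core = 6.255×10^-4 K/W
R_outer = 0.022/(0.701×18.5) = 0.001696 K/W
R_total = 0.003382 K/W
Q = ΔT/R_total = 34/0.003382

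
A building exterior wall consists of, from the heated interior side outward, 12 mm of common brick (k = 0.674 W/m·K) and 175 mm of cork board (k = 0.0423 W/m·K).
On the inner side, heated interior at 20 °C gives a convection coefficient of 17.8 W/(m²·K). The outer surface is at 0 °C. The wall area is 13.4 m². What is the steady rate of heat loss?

Q ≈ 63.6 W

Series thermal resistances:
R_inner film = 1/(h_i·A) = 1/(17.8×13.4) = 0.004193 K/W
R_common brick = L/(kA) = 0.012/(0.674×13.4) = 0.001329 K/W
R_cork board = L/(kA) = 0.175/(0.0423×13.4) = 0.3087 K/W
R_total = 0.3143 K/W
Q = ΔT / R_total = 20 / 0.3143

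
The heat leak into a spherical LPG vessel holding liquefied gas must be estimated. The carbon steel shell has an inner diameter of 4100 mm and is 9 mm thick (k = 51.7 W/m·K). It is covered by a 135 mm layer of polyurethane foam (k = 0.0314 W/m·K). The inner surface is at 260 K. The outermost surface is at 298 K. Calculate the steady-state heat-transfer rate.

For a spherical shell R = (1/r₁ − 1/r₂)/(4πk); film R = 1/(h·4πr²). In series:
R_carbon steel shell = (1/2.05 − 1/2.059)/(4π×51.7) = 3.282×10^-6 K/W
R_polyurethane foam = (1/2.059 − 1/2.194)/(4π×0.0314) = 0.07574 K/W
R_total = 0.07574 K/W
Q = ΔT/R_total = 38/0.07574

Q ≈ 502 W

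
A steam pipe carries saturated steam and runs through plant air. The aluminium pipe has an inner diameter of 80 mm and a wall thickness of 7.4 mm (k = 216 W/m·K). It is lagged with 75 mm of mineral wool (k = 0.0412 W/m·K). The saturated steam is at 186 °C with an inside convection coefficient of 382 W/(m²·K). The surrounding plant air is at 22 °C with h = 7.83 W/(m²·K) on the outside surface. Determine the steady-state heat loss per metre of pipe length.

Radial resistances (cylindrical: R_cond = ln(r_o/r_i)/(2πkL), R_conv = 1/(h·2πrL)):
R_inner film = 1/(h_i·2πr₁L) = 1/(382×2π×0.04×1) = 0.01042 K/W
R_aluminium pipe wall = ln(47.4/40)/(2π×216×1) = 1.251×10^-4 K/W
R_mineral wool = ln(122.4/47.4)/(2π×0.0412×1) = 3.665 K/W
R_outer film = 1/(h_o·2πr_oL) = 1/(7.83×2π×0.1224×1) = 0.1661 K/W
R_total = 3.841 K/W
Q = ΔT/R_total = 164/3.841

q′ ≈ 42.7 W/m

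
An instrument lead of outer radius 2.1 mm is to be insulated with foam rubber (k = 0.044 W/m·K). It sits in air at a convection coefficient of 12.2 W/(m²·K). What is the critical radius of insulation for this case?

For a cylinder r_cr = k/h = 0.044/12.2
r_cr = 3.61 mm; since the bare radius (2.1 mm) is below r_cr, adding a thin layer of insulation will *increase* heat loss.

r_cr ≈ 3.61 mm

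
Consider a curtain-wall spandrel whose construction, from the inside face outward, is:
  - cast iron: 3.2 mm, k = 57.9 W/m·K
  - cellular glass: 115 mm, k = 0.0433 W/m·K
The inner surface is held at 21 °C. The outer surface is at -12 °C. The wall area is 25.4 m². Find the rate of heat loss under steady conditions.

Series thermal resistances:
R_cast iron = L/(kA) = 0.0032/(57.9×25.4) = 2.176×10^-6 K/W
R_cellular glass = L/(kA) = 0.115/(0.0433×25.4) = 0.1046 K/W
R_total = 0.1046 K/W
Q = ΔT / R_total = 33 / 0.1046

Q ≈ 316 W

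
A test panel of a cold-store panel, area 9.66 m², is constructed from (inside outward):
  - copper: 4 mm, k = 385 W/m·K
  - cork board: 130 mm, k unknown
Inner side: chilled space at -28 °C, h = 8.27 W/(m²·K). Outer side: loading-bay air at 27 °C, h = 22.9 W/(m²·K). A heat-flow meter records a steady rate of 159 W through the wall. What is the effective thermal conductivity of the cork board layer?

k ≈ 0.0409 W/(m·K)

Treating each layer as a thermal resistance in series:
R_inner film = 1/(h_i·A) = 1/(8.27×9.66) = 0.01252 K/W
R_copper = L/(kA) = 0.004/(385×9.66) = 1.076×10^-6 K/W
R_outer film = 1/(h_o·A) = 1/(22.9×9.66) = 0.004521 K/W
Sum of known resistances R_other = 0.01704 K/W
Total R = ΔT/Q = 55/159 = 0.3459 K/W
R_cork board = R_total − R_other = 0.3289 K/W
k = L/(R·A) = 0.13/(0.3289×9.66)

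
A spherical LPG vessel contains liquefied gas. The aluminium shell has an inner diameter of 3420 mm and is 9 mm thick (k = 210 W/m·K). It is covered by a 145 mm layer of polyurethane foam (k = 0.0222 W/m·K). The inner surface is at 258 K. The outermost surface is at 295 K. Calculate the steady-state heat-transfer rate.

Each spherical layer contributes R = (1/r_i − 1/r_o)/(4πk):
R_aluminium shell = (1/1.71 − 1/1.719)/(4π×210) = 1.16×10^-6 K/W
R_polyurethane foam = (1/1.719 − 1/1.864)/(4π×0.0222) = 0.1622 K/W
R_total = 0.1622 K/W
Q = ΔT/R_total = 37/0.1622

Q ≈ 228 W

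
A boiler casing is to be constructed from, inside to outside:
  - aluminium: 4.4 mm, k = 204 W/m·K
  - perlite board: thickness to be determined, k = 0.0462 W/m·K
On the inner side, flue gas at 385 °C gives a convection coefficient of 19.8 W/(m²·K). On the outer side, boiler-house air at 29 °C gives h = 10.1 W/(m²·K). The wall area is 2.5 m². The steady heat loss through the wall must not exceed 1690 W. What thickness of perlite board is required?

Treating each layer as a thermal resistance in series:
R_inner film = 1/(h_i·A) = 1/(19.8×2.5) = 0.0202 K/W
R_aluminium = L/(kA) = 0.0044/(204×2.5) = 8.627×10^-6 K/W
R_outer film = 1/(h_o·A) = 1/(10.1×2.5) = 0.0396 K/W
Sum of the known resistances R_other = 0.05981 K/W
Required total resistance R_tot = ΔT/Q_allow = 356/1690 = 0.2107 K/W
R_perlite board = R_tot − R_other = 0.1508 K/W
L = R·k·A = 0.1508×0.0462×2.5

L ≈ 17.4 mm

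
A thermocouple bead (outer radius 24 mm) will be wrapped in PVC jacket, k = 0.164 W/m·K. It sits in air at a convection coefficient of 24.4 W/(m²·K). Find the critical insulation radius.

For a sphere r_cr = 2k/h = 2×0.164/24.4
r_cr = 13.4 mm; since the bare radius (24 mm) is above r_cr, any added insulation will reduce heat loss.

r_cr ≈ 13.4 mm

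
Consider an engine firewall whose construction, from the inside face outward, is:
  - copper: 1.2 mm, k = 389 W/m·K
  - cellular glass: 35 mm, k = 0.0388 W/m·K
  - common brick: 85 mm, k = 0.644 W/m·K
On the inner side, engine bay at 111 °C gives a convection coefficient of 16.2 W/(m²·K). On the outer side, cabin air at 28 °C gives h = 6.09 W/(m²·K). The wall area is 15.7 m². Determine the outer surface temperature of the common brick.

Model the wall as resistances in series:
R_inner film = 1/(h_i·A) = 1/(16.2×15.7) = 0.003932 K/W
R_copper = L/(kA) = 0.0012/(389×15.7) = 1.965×10^-7 K/W
R_cellular glass = L/(kA) = 0.035/(0.0388×15.7) = 0.05746 K/W
R_common brick = L/(kA) = 0.085/(0.644×15.7) = 0.008407 K/W
R_outer film = 1/(h_o·A) = 1/(6.09×15.7) = 0.01046 K/W
R_total = 0.08025 K/W;  Q = ΔT/R_total = 83/0.08025 = 1034 W
T_interface = T_inner − Q·ΣR(inner→interface) = 111 − 1030×0.06979

T ≈ 38.8 °C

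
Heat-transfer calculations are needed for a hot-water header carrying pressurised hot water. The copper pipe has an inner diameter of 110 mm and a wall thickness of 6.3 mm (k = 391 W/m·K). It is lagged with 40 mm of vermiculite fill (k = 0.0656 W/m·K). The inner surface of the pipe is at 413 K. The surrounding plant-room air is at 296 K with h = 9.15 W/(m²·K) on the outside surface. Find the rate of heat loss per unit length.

Per-layer cylindrical resistances, series-summed:
R_copper pipe wall = ln(61.3/55)/(2π×391×1) = 4.414×10^-5 K/W
R_vermiculite fill = ln(101.3/61.3)/(2π×0.0656×1) = 1.219 K/W
R_outer film = 1/(h_o·2πr_oL) = 1/(9.15×2π×0.1013×1) = 0.1717 K/W
R_total = 1.39 K/W
Q = ΔT/R_total = 117/1.39

q′ ≈ 84.1 W/m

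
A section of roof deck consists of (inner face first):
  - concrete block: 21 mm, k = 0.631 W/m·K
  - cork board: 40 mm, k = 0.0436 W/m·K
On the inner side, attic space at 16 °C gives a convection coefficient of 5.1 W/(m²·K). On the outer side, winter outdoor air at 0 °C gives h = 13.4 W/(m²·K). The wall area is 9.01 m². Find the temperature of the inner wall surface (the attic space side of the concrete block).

Treating each layer as a thermal resistance in series:
R_inner film = 1/(h_i·A) = 1/(5.1×9.01) = 0.02176 K/W
R_concrete block = L/(kA) = 0.021/(0.631×9.01) = 0.003694 K/W
R_cork board = L/(kA) = 0.04/(0.0436×9.01) = 0.1018 K/W
R_outer film = 1/(h_o·A) = 1/(13.4×9.01) = 0.008283 K/W
R_total = 0.1356 K/W;  Q = ΔT/R_total = 16/0.1356 = 118 W
T_interface = T_inner − Q·ΣR(inner→interface) = 16 − 118×0.02176

T ≈ 13.4 °C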